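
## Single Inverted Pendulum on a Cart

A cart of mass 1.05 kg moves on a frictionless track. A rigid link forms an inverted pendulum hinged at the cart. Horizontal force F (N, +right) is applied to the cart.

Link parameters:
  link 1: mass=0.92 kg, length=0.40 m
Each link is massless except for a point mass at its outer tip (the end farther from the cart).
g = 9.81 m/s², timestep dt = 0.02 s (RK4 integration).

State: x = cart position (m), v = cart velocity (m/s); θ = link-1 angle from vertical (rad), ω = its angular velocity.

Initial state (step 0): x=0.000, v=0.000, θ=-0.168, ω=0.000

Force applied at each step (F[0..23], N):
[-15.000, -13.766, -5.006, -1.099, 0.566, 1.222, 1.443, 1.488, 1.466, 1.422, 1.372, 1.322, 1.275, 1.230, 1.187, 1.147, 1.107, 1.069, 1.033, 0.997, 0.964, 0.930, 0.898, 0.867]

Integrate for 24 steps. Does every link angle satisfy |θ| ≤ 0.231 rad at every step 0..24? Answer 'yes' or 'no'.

Answer: yes

Derivation:
apply F[0]=-15.000 → step 1: x=-0.003, v=-0.252, θ=-0.163, ω=0.540
apply F[1]=-13.766 → step 2: x=-0.010, v=-0.483, θ=-0.147, ω=1.036
apply F[2]=-5.006 → step 3: x=-0.020, v=-0.556, θ=-0.125, ω=1.148
apply F[3]=-1.099 → step 4: x=-0.031, v=-0.558, θ=-0.103, ω=1.099
apply F[4]=+0.566 → step 5: x=-0.042, v=-0.533, θ=-0.082, ω=0.990
apply F[5]=+1.222 → step 6: x=-0.053, v=-0.497, θ=-0.063, ω=0.867
apply F[6]=+1.443 → step 7: x=-0.062, v=-0.461, θ=-0.047, ω=0.749
apply F[7]=+1.488 → step 8: x=-0.071, v=-0.426, θ=-0.033, ω=0.641
apply F[8]=+1.466 → step 9: x=-0.079, v=-0.393, θ=-0.021, ω=0.547
apply F[9]=+1.422 → step 10: x=-0.087, v=-0.364, θ=-0.011, ω=0.464
apply F[10]=+1.372 → step 11: x=-0.094, v=-0.336, θ=-0.003, ω=0.393
apply F[11]=+1.322 → step 12: x=-0.100, v=-0.311, θ=0.004, ω=0.331
apply F[12]=+1.275 → step 13: x=-0.106, v=-0.288, θ=0.011, ω=0.277
apply F[13]=+1.230 → step 14: x=-0.112, v=-0.267, θ=0.016, ω=0.230
apply F[14]=+1.187 → step 15: x=-0.117, v=-0.247, θ=0.020, ω=0.190
apply F[15]=+1.147 → step 16: x=-0.122, v=-0.229, θ=0.023, ω=0.156
apply F[16]=+1.107 → step 17: x=-0.126, v=-0.213, θ=0.026, ω=0.126
apply F[17]=+1.069 → step 18: x=-0.130, v=-0.197, θ=0.028, ω=0.100
apply F[18]=+1.033 → step 19: x=-0.134, v=-0.182, θ=0.030, ω=0.078
apply F[19]=+0.997 → step 20: x=-0.138, v=-0.169, θ=0.031, ω=0.058
apply F[20]=+0.964 → step 21: x=-0.141, v=-0.156, θ=0.032, ω=0.042
apply F[21]=+0.930 → step 22: x=-0.144, v=-0.144, θ=0.033, ω=0.028
apply F[22]=+0.898 → step 23: x=-0.146, v=-0.132, θ=0.034, ω=0.016
apply F[23]=+0.867 → step 24: x=-0.149, v=-0.122, θ=0.034, ω=0.006
Max |angle| over trajectory = 0.168 rad; bound = 0.231 → within bound.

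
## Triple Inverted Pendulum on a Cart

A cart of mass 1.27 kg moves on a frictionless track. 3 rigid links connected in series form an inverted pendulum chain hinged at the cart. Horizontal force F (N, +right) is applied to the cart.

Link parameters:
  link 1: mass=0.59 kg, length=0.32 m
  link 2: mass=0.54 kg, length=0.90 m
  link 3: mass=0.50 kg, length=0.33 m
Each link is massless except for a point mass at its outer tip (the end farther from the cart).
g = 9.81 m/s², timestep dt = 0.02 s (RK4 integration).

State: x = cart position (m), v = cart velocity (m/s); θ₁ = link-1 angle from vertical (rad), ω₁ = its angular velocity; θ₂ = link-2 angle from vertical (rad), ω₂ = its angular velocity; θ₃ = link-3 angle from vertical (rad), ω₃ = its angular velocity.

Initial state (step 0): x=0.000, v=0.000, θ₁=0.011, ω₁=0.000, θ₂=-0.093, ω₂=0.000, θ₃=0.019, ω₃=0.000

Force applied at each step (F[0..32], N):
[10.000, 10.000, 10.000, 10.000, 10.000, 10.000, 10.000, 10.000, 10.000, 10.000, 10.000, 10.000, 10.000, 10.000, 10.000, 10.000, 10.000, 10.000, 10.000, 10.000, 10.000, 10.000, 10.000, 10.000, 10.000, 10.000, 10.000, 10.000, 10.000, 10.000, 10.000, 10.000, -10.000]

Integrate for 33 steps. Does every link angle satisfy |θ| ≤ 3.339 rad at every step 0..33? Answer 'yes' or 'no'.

Answer: yes

Derivation:
apply F[0]=+10.000 → step 1: x=0.002, v=0.155, θ₁=0.007, ω₁=-0.371, θ₂=-0.094, ω₂=-0.083, θ₃=0.020, ω₃=0.125
apply F[1]=+10.000 → step 2: x=0.006, v=0.312, θ₁=-0.004, ω₁=-0.759, θ₂=-0.096, ω₂=-0.161, θ₃=0.024, ω₃=0.253
apply F[2]=+10.000 → step 3: x=0.014, v=0.472, θ₁=-0.023, ω₁=-1.183, θ₂=-0.100, ω₂=-0.232, θ₃=0.030, ω₃=0.385
apply F[3]=+10.000 → step 4: x=0.025, v=0.638, θ₁=-0.052, ω₁=-1.661, θ₂=-0.105, ω₂=-0.291, θ₃=0.039, ω₃=0.521
apply F[4]=+10.000 → step 5: x=0.040, v=0.809, θ₁=-0.090, ω₁=-2.205, θ₂=-0.112, ω₂=-0.333, θ₃=0.051, ω₃=0.657
apply F[5]=+10.000 → step 6: x=0.058, v=0.986, θ₁=-0.140, ω₁=-2.821, θ₂=-0.119, ω₂=-0.356, θ₃=0.066, ω₃=0.785
apply F[6]=+10.000 → step 7: x=0.079, v=1.163, θ₁=-0.203, ω₁=-3.495, θ₂=-0.126, ω₂=-0.360, θ₃=0.082, ω₃=0.888
apply F[7]=+10.000 → step 8: x=0.104, v=1.336, θ₁=-0.280, ω₁=-4.191, θ₂=-0.133, ω₂=-0.353, θ₃=0.101, ω₃=0.947
apply F[8]=+10.000 → step 9: x=0.132, v=1.493, θ₁=-0.371, ω₁=-4.851, θ₂=-0.140, ω₂=-0.353, θ₃=0.120, ω₃=0.946
apply F[9]=+10.000 → step 10: x=0.164, v=1.629, θ₁=-0.474, ω₁=-5.425, θ₂=-0.147, ω₂=-0.377, θ₃=0.138, ω₃=0.882
apply F[10]=+10.000 → step 11: x=0.197, v=1.738, θ₁=-0.587, ω₁=-5.892, θ₂=-0.155, ω₂=-0.440, θ₃=0.155, ω₃=0.765
apply F[11]=+10.000 → step 12: x=0.233, v=1.823, θ₁=-0.709, ω₁=-6.261, θ₂=-0.165, ω₂=-0.549, θ₃=0.169, ω₃=0.614
apply F[12]=+10.000 → step 13: x=0.270, v=1.886, θ₁=-0.837, ω₁=-6.559, θ₂=-0.178, ω₂=-0.705, θ₃=0.179, ω₃=0.442
apply F[13]=+10.000 → step 14: x=0.308, v=1.929, θ₁=-0.971, ω₁=-6.814, θ₂=-0.194, ω₂=-0.903, θ₃=0.186, ω₃=0.262
apply F[14]=+10.000 → step 15: x=0.347, v=1.955, θ₁=-1.109, ω₁=-7.048, θ₂=-0.214, ω₂=-1.144, θ₃=0.190, ω₃=0.078
apply F[15]=+10.000 → step 16: x=0.386, v=1.965, θ₁=-1.253, ω₁=-7.276, θ₂=-0.240, ω₂=-1.425, θ₃=0.189, ω₃=-0.106
apply F[16]=+10.000 → step 17: x=0.426, v=1.961, θ₁=-1.401, ω₁=-7.509, θ₂=-0.271, ω₂=-1.747, θ₃=0.186, ω₃=-0.291
apply F[17]=+10.000 → step 18: x=0.465, v=1.942, θ₁=-1.553, ω₁=-7.750, θ₂=-0.310, ω₂=-2.110, θ₃=0.178, ω₃=-0.480
apply F[18]=+10.000 → step 19: x=0.503, v=1.909, θ₁=-1.711, ω₁=-8.000, θ₂=-0.356, ω₂=-2.517, θ₃=0.166, ω₃=-0.676
apply F[19]=+10.000 → step 20: x=0.541, v=1.866, θ₁=-1.873, ω₁=-8.252, θ₂=-0.411, ω₂=-2.971, θ₃=0.151, ω₃=-0.884
apply F[20]=+10.000 → step 21: x=0.578, v=1.816, θ₁=-2.041, ω₁=-8.488, θ₂=-0.475, ω₂=-3.471, θ₃=0.131, ω₃=-1.113
apply F[21]=+10.000 → step 22: x=0.614, v=1.766, θ₁=-2.212, ω₁=-8.675, θ₂=-0.550, ω₂=-4.015, θ₃=0.106, ω₃=-1.372
apply F[22]=+10.000 → step 23: x=0.649, v=1.727, θ₁=-2.387, ω₁=-8.757, θ₂=-0.636, ω₂=-4.594, θ₃=0.076, ω₃=-1.680
apply F[23]=+10.000 → step 24: x=0.683, v=1.714, θ₁=-2.561, ω₁=-8.646, θ₂=-0.734, ω₂=-5.180, θ₃=0.038, ω₃=-2.063
apply F[24]=+10.000 → step 25: x=0.717, v=1.742, θ₁=-2.731, ω₁=-8.235, θ₂=-0.843, ω₂=-5.730, θ₃=-0.008, ω₃=-2.559
apply F[25]=+10.000 → step 26: x=0.753, v=1.820, θ₁=-2.888, ω₁=-7.439, θ₂=-0.962, ω₂=-6.179, θ₃=-0.065, ω₃=-3.213
apply F[26]=+10.000 → step 27: x=0.790, v=1.943, θ₁=-3.026, ω₁=-6.244, θ₂=-1.089, ω₂=-6.473, θ₃=-0.138, ω₃=-4.055
apply F[27]=+10.000 → step 28: x=0.831, v=2.093, θ₁=-3.136, ω₁=-4.729, θ₂=-1.220, ω₂=-6.593, θ₃=-0.229, ω₃=-5.069
apply F[28]=+10.000 → step 29: x=0.874, v=2.253, θ₁=-3.213, ω₁=-3.009, θ₂=-1.352, ω₂=-6.561, θ₃=-0.341, ω₃=-6.197
apply F[29]=+10.000 → step 30: x=0.921, v=2.415, θ₁=-3.255, ω₁=-1.181, θ₂=-1.482, ω₂=-6.428, θ₃=-0.477, ω₃=-7.369
apply F[30]=+10.000 → step 31: x=0.971, v=2.579, θ₁=-3.260, ω₁=0.707, θ₂=-1.609, ω₂=-6.257, θ₃=-0.636, ω₃=-8.540
apply F[31]=+10.000 → step 32: x=1.024, v=2.745, θ₁=-3.227, ω₁=2.666, θ₂=-1.732, ω₂=-6.114, θ₃=-0.818, ω₃=-9.723
apply F[32]=-10.000 → step 33: x=1.078, v=2.597, θ₁=-3.162, ω₁=3.789, θ₂=-1.854, ω₂=-6.069, θ₃=-1.025, ω₃=-11.003
Max |angle| over trajectory = 3.260 rad; bound = 3.339 → within bound.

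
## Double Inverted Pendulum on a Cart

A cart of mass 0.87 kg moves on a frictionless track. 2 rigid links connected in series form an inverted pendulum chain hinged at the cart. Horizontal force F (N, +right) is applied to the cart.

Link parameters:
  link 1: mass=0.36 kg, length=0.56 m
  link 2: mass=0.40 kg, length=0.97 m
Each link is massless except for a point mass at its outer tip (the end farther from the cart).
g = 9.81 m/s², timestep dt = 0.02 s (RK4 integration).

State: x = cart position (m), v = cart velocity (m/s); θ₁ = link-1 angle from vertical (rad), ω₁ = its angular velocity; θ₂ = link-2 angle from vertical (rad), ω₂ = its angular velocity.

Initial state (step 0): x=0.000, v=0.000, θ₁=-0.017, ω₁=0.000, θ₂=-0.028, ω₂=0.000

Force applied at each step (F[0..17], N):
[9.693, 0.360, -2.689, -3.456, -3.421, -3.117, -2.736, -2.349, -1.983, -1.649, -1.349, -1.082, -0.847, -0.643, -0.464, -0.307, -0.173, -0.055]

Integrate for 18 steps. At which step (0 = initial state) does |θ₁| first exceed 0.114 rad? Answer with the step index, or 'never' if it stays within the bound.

Answer: never

Derivation:
apply F[0]=+9.693 → step 1: x=0.002, v=0.226, θ₁=-0.021, ω₁=-0.406, θ₂=-0.028, ω₂=-0.004
apply F[1]=+0.360 → step 2: x=0.007, v=0.238, θ₁=-0.029, ω₁=-0.436, θ₂=-0.028, ω₂=-0.005
apply F[2]=-2.689 → step 3: x=0.011, v=0.182, θ₁=-0.037, ω₁=-0.350, θ₂=-0.028, ω₂=-0.003
apply F[3]=-3.456 → step 4: x=0.014, v=0.110, θ₁=-0.043, ω₁=-0.240, θ₂=-0.028, ω₂=0.002
apply F[4]=-3.421 → step 5: x=0.016, v=0.039, θ₁=-0.047, ω₁=-0.136, θ₂=-0.028, ω₂=0.010
apply F[5]=-3.117 → step 6: x=0.016, v=-0.024, θ₁=-0.049, ω₁=-0.048, θ₂=-0.028, ω₂=0.018
apply F[6]=-2.736 → step 7: x=0.015, v=-0.079, θ₁=-0.049, ω₁=0.024, θ₂=-0.027, ω₂=0.028
apply F[7]=-2.349 → step 8: x=0.013, v=-0.124, θ₁=-0.048, ω₁=0.080, θ₂=-0.027, ω₂=0.037
apply F[8]=-1.983 → step 9: x=0.010, v=-0.162, θ₁=-0.046, ω₁=0.122, θ₂=-0.026, ω₂=0.046
apply F[9]=-1.649 → step 10: x=0.006, v=-0.192, θ₁=-0.043, ω₁=0.153, θ₂=-0.025, ω₂=0.054
apply F[10]=-1.349 → step 11: x=0.002, v=-0.216, θ₁=-0.040, ω₁=0.174, θ₂=-0.024, ω₂=0.061
apply F[11]=-1.082 → step 12: x=-0.002, v=-0.234, θ₁=-0.036, ω₁=0.187, θ₂=-0.022, ω₂=0.068
apply F[12]=-0.847 → step 13: x=-0.007, v=-0.248, θ₁=-0.033, ω₁=0.195, θ₂=-0.021, ω₂=0.073
apply F[13]=-0.643 → step 14: x=-0.012, v=-0.257, θ₁=-0.029, ω₁=0.197, θ₂=-0.020, ω₂=0.078
apply F[14]=-0.464 → step 15: x=-0.017, v=-0.263, θ₁=-0.025, ω₁=0.195, θ₂=-0.018, ω₂=0.081
apply F[15]=-0.307 → step 16: x=-0.023, v=-0.266, θ₁=-0.021, ω₁=0.191, θ₂=-0.016, ω₂=0.083
apply F[16]=-0.173 → step 17: x=-0.028, v=-0.267, θ₁=-0.017, ω₁=0.184, θ₂=-0.015, ω₂=0.085
apply F[17]=-0.055 → step 18: x=-0.033, v=-0.266, θ₁=-0.014, ω₁=0.176, θ₂=-0.013, ω₂=0.085
max |θ₁| = 0.049 ≤ 0.114 over all 19 states.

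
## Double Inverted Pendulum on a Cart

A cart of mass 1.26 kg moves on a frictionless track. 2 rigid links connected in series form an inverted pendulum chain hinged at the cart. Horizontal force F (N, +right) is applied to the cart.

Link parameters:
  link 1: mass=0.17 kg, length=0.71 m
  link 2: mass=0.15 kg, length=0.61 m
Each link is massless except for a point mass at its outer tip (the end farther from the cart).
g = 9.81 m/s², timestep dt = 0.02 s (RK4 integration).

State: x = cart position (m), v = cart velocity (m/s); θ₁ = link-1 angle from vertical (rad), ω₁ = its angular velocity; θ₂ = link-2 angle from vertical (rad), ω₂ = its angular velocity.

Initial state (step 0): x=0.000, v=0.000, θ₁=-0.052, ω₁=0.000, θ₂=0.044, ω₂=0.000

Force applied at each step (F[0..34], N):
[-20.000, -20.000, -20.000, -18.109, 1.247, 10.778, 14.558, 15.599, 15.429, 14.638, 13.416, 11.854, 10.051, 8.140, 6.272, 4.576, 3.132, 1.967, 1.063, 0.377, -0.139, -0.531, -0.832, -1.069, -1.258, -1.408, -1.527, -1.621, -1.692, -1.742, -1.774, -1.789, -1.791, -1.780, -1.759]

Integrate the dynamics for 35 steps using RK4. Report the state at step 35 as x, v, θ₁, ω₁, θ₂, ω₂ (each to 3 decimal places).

Answer: x=0.158, v=0.461, θ₁=-0.038, ω₁=-0.133, θ₂=-0.018, ω₂=-0.145

Derivation:
apply F[0]=-20.000 → step 1: x=-0.003, v=-0.315, θ₁=-0.048, ω₁=0.404, θ₂=0.045, ω₂=0.061
apply F[1]=-20.000 → step 2: x=-0.013, v=-0.630, θ₁=-0.036, ω₁=0.814, θ₂=0.046, ω₂=0.116
apply F[2]=-20.000 → step 3: x=-0.028, v=-0.946, θ₁=-0.015, ω₁=1.235, θ₂=0.049, ω₂=0.159
apply F[3]=-18.109 → step 4: x=-0.050, v=-1.234, θ₁=0.013, ω₁=1.628, θ₂=0.053, ω₂=0.186
apply F[4]=+1.247 → step 5: x=-0.075, v=-1.215, θ₁=0.046, ω₁=1.605, θ₂=0.057, ω₂=0.199
apply F[5]=+10.778 → step 6: x=-0.097, v=-1.047, θ₁=0.075, ω₁=1.386, θ₂=0.061, ω₂=0.197
apply F[6]=+14.558 → step 7: x=-0.116, v=-0.820, θ₁=0.100, ω₁=1.098, θ₂=0.064, ω₂=0.182
apply F[7]=+15.599 → step 8: x=-0.130, v=-0.578, θ₁=0.119, ω₁=0.802, θ₂=0.068, ω₂=0.153
apply F[8]=+15.429 → step 9: x=-0.139, v=-0.340, θ₁=0.132, ω₁=0.519, θ₂=0.070, ω₂=0.115
apply F[9]=+14.638 → step 10: x=-0.144, v=-0.115, θ₁=0.140, ω₁=0.262, θ₂=0.072, ω₂=0.070
apply F[10]=+13.416 → step 11: x=-0.144, v=0.089, θ₁=0.143, ω₁=0.034, θ₂=0.073, ω₂=0.023
apply F[11]=+11.854 → step 12: x=-0.140, v=0.270, θ₁=0.142, ω₁=-0.159, θ₂=0.073, ω₂=-0.024
apply F[12]=+10.051 → step 13: x=-0.133, v=0.422, θ₁=0.137, ω₁=-0.315, θ₂=0.072, ω₂=-0.068
apply F[13]=+8.140 → step 14: x=-0.124, v=0.544, θ₁=0.130, ω₁=-0.432, θ₂=0.071, ω₂=-0.108
apply F[14]=+6.272 → step 15: x=-0.112, v=0.637, θ₁=0.120, ω₁=-0.514, θ₂=0.068, ω₂=-0.143
apply F[15]=+4.576 → step 16: x=-0.099, v=0.704, θ₁=0.110, ω₁=-0.564, θ₂=0.065, ω₂=-0.173
apply F[16]=+3.132 → step 17: x=-0.084, v=0.748, θ₁=0.098, ω₁=-0.588, θ₂=0.061, ω₂=-0.197
apply F[17]=+1.967 → step 18: x=-0.069, v=0.775, θ₁=0.086, ω₁=-0.592, θ₂=0.057, ω₂=-0.217
apply F[18]=+1.063 → step 19: x=-0.053, v=0.788, θ₁=0.074, ω₁=-0.582, θ₂=0.052, ω₂=-0.232
apply F[19]=+0.377 → step 20: x=-0.037, v=0.791, θ₁=0.063, ω₁=-0.563, θ₂=0.048, ω₂=-0.243
apply F[20]=-0.139 → step 21: x=-0.022, v=0.786, θ₁=0.052, ω₁=-0.537, θ₂=0.043, ω₂=-0.250
apply F[21]=-0.531 → step 22: x=-0.006, v=0.775, θ₁=0.042, ω₁=-0.507, θ₂=0.038, ω₂=-0.254
apply F[22]=-0.832 → step 23: x=0.009, v=0.760, θ₁=0.032, ω₁=-0.476, θ₂=0.033, ω₂=-0.255
apply F[23]=-1.069 → step 24: x=0.024, v=0.742, θ₁=0.023, ω₁=-0.443, θ₂=0.028, ω₂=-0.253
apply F[24]=-1.258 → step 25: x=0.039, v=0.721, θ₁=0.014, ω₁=-0.410, θ₂=0.023, ω₂=-0.249
apply F[25]=-1.408 → step 26: x=0.053, v=0.698, θ₁=0.006, ω₁=-0.378, θ₂=0.018, ω₂=-0.243
apply F[26]=-1.527 → step 27: x=0.067, v=0.674, θ₁=-0.001, ω₁=-0.346, θ₂=0.013, ω₂=-0.235
apply F[27]=-1.621 → step 28: x=0.080, v=0.648, θ₁=-0.008, ω₁=-0.315, θ₂=0.008, ω₂=-0.226
apply F[28]=-1.692 → step 29: x=0.093, v=0.622, θ₁=-0.014, ω₁=-0.285, θ₂=0.004, ω₂=-0.216
apply F[29]=-1.742 → step 30: x=0.105, v=0.595, θ₁=-0.019, ω₁=-0.256, θ₂=-0.000, ω₂=-0.205
apply F[30]=-1.774 → step 31: x=0.117, v=0.568, θ₁=-0.024, ω₁=-0.228, θ₂=-0.004, ω₂=-0.194
apply F[31]=-1.789 → step 32: x=0.128, v=0.541, θ₁=-0.028, ω₁=-0.202, θ₂=-0.008, ω₂=-0.182
apply F[32]=-1.791 → step 33: x=0.138, v=0.514, θ₁=-0.032, ω₁=-0.177, θ₂=-0.012, ω₂=-0.169
apply F[33]=-1.780 → step 34: x=0.148, v=0.487, θ₁=-0.035, ω₁=-0.154, θ₂=-0.015, ω₂=-0.157
apply F[34]=-1.759 → step 35: x=0.158, v=0.461, θ₁=-0.038, ω₁=-0.133, θ₂=-0.018, ω₂=-0.145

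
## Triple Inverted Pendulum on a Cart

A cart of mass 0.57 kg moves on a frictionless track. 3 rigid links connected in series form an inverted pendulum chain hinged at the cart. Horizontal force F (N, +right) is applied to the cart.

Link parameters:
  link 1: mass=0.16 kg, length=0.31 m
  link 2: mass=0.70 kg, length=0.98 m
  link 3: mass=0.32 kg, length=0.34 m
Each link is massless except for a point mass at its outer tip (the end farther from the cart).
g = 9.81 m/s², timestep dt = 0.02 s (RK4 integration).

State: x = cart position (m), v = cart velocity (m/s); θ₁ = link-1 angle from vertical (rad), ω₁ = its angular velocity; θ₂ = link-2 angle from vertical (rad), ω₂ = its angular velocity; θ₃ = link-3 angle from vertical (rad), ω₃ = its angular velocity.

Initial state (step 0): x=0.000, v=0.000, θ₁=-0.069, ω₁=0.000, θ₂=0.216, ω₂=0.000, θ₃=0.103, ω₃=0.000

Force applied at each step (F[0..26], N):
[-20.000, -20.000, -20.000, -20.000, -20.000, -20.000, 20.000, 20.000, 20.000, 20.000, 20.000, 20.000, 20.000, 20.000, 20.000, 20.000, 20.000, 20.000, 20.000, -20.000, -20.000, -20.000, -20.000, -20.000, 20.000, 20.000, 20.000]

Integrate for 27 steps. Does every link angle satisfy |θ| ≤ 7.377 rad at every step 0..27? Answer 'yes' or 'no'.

apply F[0]=-20.000 → step 1: x=-0.007, v=-0.681, θ₁=-0.056, ω₁=1.286, θ₂=0.219, ω₂=0.338, θ₃=0.102, ω₃=-0.074
apply F[1]=-20.000 → step 2: x=-0.027, v=-1.371, θ₁=-0.016, ω₁=2.800, θ₂=0.229, ω₂=0.607, θ₃=0.100, ω₃=-0.141
apply F[2]=-20.000 → step 3: x=-0.062, v=-2.074, θ₁=0.059, ω₁=4.790, θ₂=0.243, ω₂=0.721, θ₃=0.097, ω₃=-0.177
apply F[3]=-20.000 → step 4: x=-0.110, v=-2.745, θ₁=0.179, ω₁=7.262, θ₂=0.256, ω₂=0.623, θ₃=0.094, ω₃=-0.105
apply F[4]=-20.000 → step 5: x=-0.170, v=-3.252, θ₁=0.344, ω₁=8.978, θ₂=0.268, ω₂=0.604, θ₃=0.094, ω₃=0.155
apply F[5]=-20.000 → step 6: x=-0.239, v=-3.596, θ₁=0.526, ω₁=8.940, θ₂=0.284, ω₂=1.057, θ₃=0.100, ω₃=0.465
apply F[6]=+20.000 → step 7: x=-0.304, v=-2.952, θ₁=0.692, ω₁=7.884, θ₂=0.304, ω₂=0.944, θ₃=0.109, ω₃=0.431
apply F[7]=+20.000 → step 8: x=-0.357, v=-2.362, θ₁=0.846, ω₁=7.564, θ₂=0.321, ω₂=0.693, θ₃=0.117, ω₃=0.374
apply F[8]=+20.000 → step 9: x=-0.399, v=-1.781, θ₁=0.997, ω₁=7.623, θ₂=0.332, ω₂=0.390, θ₃=0.124, ω₃=0.321
apply F[9]=+20.000 → step 10: x=-0.429, v=-1.191, θ₁=1.152, ω₁=7.895, θ₂=0.336, ω₂=0.084, θ₃=0.130, ω₃=0.282
apply F[10]=+20.000 → step 11: x=-0.446, v=-0.582, θ₁=1.314, ω₁=8.317, θ₂=0.335, ω₂=-0.193, θ₃=0.136, ω₃=0.256
apply F[11]=+20.000 → step 12: x=-0.452, v=0.051, θ₁=1.486, ω₁=8.882, θ₂=0.329, ω₂=-0.414, θ₃=0.141, ω₃=0.242
apply F[12]=+20.000 → step 13: x=-0.444, v=0.713, θ₁=1.670, ω₁=9.637, θ₂=0.319, ω₂=-0.550, θ₃=0.145, ω₃=0.238
apply F[13]=+20.000 → step 14: x=-0.423, v=1.412, θ₁=1.873, ω₁=10.697, θ₂=0.308, ω₂=-0.558, θ₃=0.150, ω₃=0.238
apply F[14]=+20.000 → step 15: x=-0.387, v=2.167, θ₁=2.102, ω₁=12.322, θ₂=0.298, ω₂=-0.349, θ₃=0.155, ω₃=0.236
apply F[15]=+20.000 → step 16: x=-0.336, v=3.018, θ₁=2.374, ω₁=15.181, θ₂=0.297, ω₂=0.305, θ₃=0.159, ω₃=0.215
apply F[16]=+20.000 → step 17: x=-0.265, v=4.081, θ₁=2.731, ω₁=21.630, θ₂=0.318, ω₂=2.215, θ₃=0.163, ω₃=0.082
apply F[17]=+20.000 → step 18: x=-0.171, v=4.771, θ₁=3.334, ω₁=40.911, θ₂=0.421, ω₂=9.722, θ₃=0.155, ω₃=-2.153
apply F[18]=+20.000 → step 19: x=-0.112, v=0.765, θ₁=4.090, ω₁=28.528, θ₂=0.638, ω₂=9.709, θ₃=0.045, ω₃=-8.869
apply F[19]=-20.000 → step 20: x=-0.116, v=-0.974, θ₁=4.600, ω₁=23.629, θ₂=0.812, ω₂=7.844, θ₃=-0.142, ω₃=-9.616
apply F[20]=-20.000 → step 21: x=-0.149, v=-2.291, θ₁=5.058, ω₁=22.544, θ₂=0.951, ω₂=6.051, θ₃=-0.337, ω₃=-9.863
apply F[21]=-20.000 → step 22: x=-0.207, v=-3.509, θ₁=5.513, ω₁=23.182, θ₂=1.051, ω₂=3.794, θ₃=-0.536, ω₃=-10.076
apply F[22]=-20.000 → step 23: x=-0.289, v=-4.616, θ₁=5.999, ω₁=25.951, θ₂=1.097, ω₂=0.576, θ₃=-0.739, ω₃=-10.067
apply F[23]=-20.000 → step 24: x=-0.389, v=-5.179, θ₁=6.591, ω₁=35.550, θ₂=1.057, ω₂=-5.455, θ₃=-0.930, ω₃=-8.160
apply F[24]=+20.000 → step 25: x=-0.442, v=0.729, θ₁=7.404, ω₁=38.741, θ₂=0.860, ω₂=-11.544, θ₃=-0.961, ω₃=6.503
apply F[25]=+20.000 → step 26: x=-0.387, v=3.958, θ₁=8.005, ω₁=25.288, θ₂=0.682, ω₂=-7.102, θ₃=-0.758, ω₃=11.718
apply F[26]=+20.000 → step 27: x=-0.293, v=5.364, θ₁=8.486, ω₁=23.982, θ₂=0.564, ω₂=-4.769, θ₃=-0.514, ω₃=12.477
Max |angle| over trajectory = 8.486 rad; bound = 7.377 → exceeded.

Answer: no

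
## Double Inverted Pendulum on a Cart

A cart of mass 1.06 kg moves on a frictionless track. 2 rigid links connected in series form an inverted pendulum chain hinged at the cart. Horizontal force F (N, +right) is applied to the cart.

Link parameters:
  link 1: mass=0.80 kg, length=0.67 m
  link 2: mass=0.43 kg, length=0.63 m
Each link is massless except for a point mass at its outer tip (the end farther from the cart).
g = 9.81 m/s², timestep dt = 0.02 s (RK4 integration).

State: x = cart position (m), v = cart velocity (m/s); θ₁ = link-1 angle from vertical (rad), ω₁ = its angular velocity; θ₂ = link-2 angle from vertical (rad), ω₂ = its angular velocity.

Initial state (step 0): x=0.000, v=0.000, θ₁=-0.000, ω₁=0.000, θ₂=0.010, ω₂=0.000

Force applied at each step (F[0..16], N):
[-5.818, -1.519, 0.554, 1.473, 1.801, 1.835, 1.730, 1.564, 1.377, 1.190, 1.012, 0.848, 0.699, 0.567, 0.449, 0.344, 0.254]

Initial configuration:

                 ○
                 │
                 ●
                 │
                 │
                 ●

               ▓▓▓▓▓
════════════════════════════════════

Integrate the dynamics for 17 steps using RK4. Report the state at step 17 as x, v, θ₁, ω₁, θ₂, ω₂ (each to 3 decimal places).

apply F[0]=-5.818 → step 1: x=-0.001, v=-0.110, θ₁=0.002, ω₁=0.163, θ₂=0.010, ω₂=0.005
apply F[1]=-1.519 → step 2: x=-0.004, v=-0.139, θ₁=0.005, ω₁=0.207, θ₂=0.010, ω₂=0.008
apply F[2]=+0.554 → step 3: x=-0.006, v=-0.131, θ₁=0.009, ω₁=0.195, θ₂=0.010, ω₂=0.009
apply F[3]=+1.473 → step 4: x=-0.009, v=-0.105, θ₁=0.013, ω₁=0.161, θ₂=0.011, ω₂=0.009
apply F[4]=+1.801 → step 5: x=-0.010, v=-0.075, θ₁=0.016, ω₁=0.120, θ₂=0.011, ω₂=0.007
apply F[5]=+1.835 → step 6: x=-0.012, v=-0.044, θ₁=0.018, ω₁=0.080, θ₂=0.011, ω₂=0.004
apply F[6]=+1.730 → step 7: x=-0.012, v=-0.015, θ₁=0.019, ω₁=0.044, θ₂=0.011, ω₂=0.001
apply F[7]=+1.564 → step 8: x=-0.012, v=0.010, θ₁=0.019, ω₁=0.013, θ₂=0.011, ω₂=-0.004
apply F[8]=+1.377 → step 9: x=-0.012, v=0.031, θ₁=0.019, ω₁=-0.012, θ₂=0.011, ω₂=-0.008
apply F[9]=+1.190 → step 10: x=-0.011, v=0.049, θ₁=0.019, ω₁=-0.032, θ₂=0.011, ω₂=-0.012
apply F[10]=+1.012 → step 11: x=-0.010, v=0.064, θ₁=0.018, ω₁=-0.047, θ₂=0.010, ω₂=-0.016
apply F[11]=+0.848 → step 12: x=-0.009, v=0.076, θ₁=0.017, ω₁=-0.058, θ₂=0.010, ω₂=-0.020
apply F[12]=+0.699 → step 13: x=-0.007, v=0.086, θ₁=0.016, ω₁=-0.067, θ₂=0.009, ω₂=-0.023
apply F[13]=+0.567 → step 14: x=-0.005, v=0.093, θ₁=0.015, ω₁=-0.072, θ₂=0.009, ω₂=-0.026
apply F[14]=+0.449 → step 15: x=-0.003, v=0.098, θ₁=0.013, ω₁=-0.075, θ₂=0.008, ω₂=-0.028
apply F[15]=+0.344 → step 16: x=-0.001, v=0.102, θ₁=0.012, ω₁=-0.076, θ₂=0.008, ω₂=-0.030
apply F[16]=+0.254 → step 17: x=0.001, v=0.104, θ₁=0.010, ω₁=-0.076, θ₂=0.007, ω₂=-0.032

Answer: x=0.001, v=0.104, θ₁=0.010, ω₁=-0.076, θ₂=0.007, ω₂=-0.032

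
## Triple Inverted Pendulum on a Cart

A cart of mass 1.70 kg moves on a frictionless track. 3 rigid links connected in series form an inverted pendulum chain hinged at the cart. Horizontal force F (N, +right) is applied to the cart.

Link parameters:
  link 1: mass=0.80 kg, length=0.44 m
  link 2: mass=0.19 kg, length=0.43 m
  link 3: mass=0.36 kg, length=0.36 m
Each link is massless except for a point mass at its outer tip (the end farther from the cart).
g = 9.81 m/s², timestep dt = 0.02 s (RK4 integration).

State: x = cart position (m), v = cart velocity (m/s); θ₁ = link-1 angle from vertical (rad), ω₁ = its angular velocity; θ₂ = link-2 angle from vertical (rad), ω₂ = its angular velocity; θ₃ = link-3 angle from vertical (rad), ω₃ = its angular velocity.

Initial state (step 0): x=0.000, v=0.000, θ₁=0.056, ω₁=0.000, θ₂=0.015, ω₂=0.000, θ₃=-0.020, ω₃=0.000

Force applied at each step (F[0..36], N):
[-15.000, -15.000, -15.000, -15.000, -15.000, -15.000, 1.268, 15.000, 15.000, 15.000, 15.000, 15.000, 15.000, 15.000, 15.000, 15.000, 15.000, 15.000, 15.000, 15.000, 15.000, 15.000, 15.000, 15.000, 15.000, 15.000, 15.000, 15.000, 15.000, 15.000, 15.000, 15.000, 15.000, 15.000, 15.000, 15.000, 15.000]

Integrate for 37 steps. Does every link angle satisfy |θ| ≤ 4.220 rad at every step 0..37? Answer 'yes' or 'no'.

Answer: yes

Derivation:
apply F[0]=-15.000 → step 1: x=-0.002, v=-0.185, θ₁=0.061, ω₁=0.457, θ₂=0.015, ω₂=-0.002, θ₃=-0.021, ω₃=-0.052
apply F[1]=-15.000 → step 2: x=-0.007, v=-0.371, θ₁=0.074, ω₁=0.923, θ₂=0.015, ω₂=-0.010, θ₃=-0.022, ω₃=-0.104
apply F[2]=-15.000 → step 3: x=-0.017, v=-0.558, θ₁=0.098, ω₁=1.404, θ₂=0.015, ω₂=-0.028, θ₃=-0.025, ω₃=-0.154
apply F[3]=-15.000 → step 4: x=-0.030, v=-0.748, θ₁=0.131, ω₁=1.906, θ₂=0.014, ω₂=-0.059, θ₃=-0.028, ω₃=-0.202
apply F[4]=-15.000 → step 5: x=-0.047, v=-0.939, θ₁=0.174, ω₁=2.428, θ₂=0.012, ω₂=-0.102, θ₃=-0.033, ω₃=-0.244
apply F[5]=-15.000 → step 6: x=-0.067, v=-1.129, θ₁=0.228, ω₁=2.965, θ₂=0.010, ω₂=-0.149, θ₃=-0.038, ω₃=-0.276
apply F[6]=+1.268 → step 7: x=-0.090, v=-1.135, θ₁=0.289, ω₁=3.129, θ₂=0.006, ω₂=-0.227, θ₃=-0.044, ω₃=-0.314
apply F[7]=+15.000 → step 8: x=-0.111, v=-0.993, θ₁=0.350, ω₁=3.025, θ₂=-0.000, ω₂=-0.366, θ₃=-0.051, ω₃=-0.366
apply F[8]=+15.000 → step 9: x=-0.130, v=-0.857, θ₁=0.410, ω₁=2.979, θ₂=-0.009, ω₂=-0.543, θ₃=-0.058, ω₃=-0.418
apply F[9]=+15.000 → step 10: x=-0.146, v=-0.727, θ₁=0.470, ω₁=2.981, θ₂=-0.022, ω₂=-0.751, θ₃=-0.067, ω₃=-0.463
apply F[10]=+15.000 → step 11: x=-0.159, v=-0.599, θ₁=0.530, ω₁=3.024, θ₂=-0.039, ω₂=-0.987, θ₃=-0.077, ω₃=-0.499
apply F[11]=+15.000 → step 12: x=-0.170, v=-0.473, θ₁=0.591, ω₁=3.100, θ₂=-0.062, ω₂=-1.243, θ₃=-0.087, ω₃=-0.522
apply F[12]=+15.000 → step 13: x=-0.178, v=-0.347, θ₁=0.654, ω₁=3.200, θ₂=-0.089, ω₂=-1.512, θ₃=-0.098, ω₃=-0.533
apply F[13]=+15.000 → step 14: x=-0.183, v=-0.220, θ₁=0.719, ω₁=3.319, θ₂=-0.122, ω₂=-1.785, θ₃=-0.108, ω₃=-0.532
apply F[14]=+15.000 → step 15: x=-0.187, v=-0.090, θ₁=0.787, ω₁=3.451, θ₂=-0.161, ω₂=-2.053, θ₃=-0.119, ω₃=-0.525
apply F[15]=+15.000 → step 16: x=-0.187, v=0.042, θ₁=0.857, ω₁=3.593, θ₂=-0.204, ω₂=-2.306, θ₃=-0.129, ω₃=-0.518
apply F[16]=+15.000 → step 17: x=-0.185, v=0.178, θ₁=0.930, ω₁=3.743, θ₂=-0.253, ω₂=-2.535, θ₃=-0.140, ω₃=-0.520
apply F[17]=+15.000 → step 18: x=-0.180, v=0.318, θ₁=1.007, ω₁=3.903, θ₂=-0.305, ω₂=-2.731, θ₃=-0.150, ω₃=-0.540
apply F[18]=+15.000 → step 19: x=-0.172, v=0.463, θ₁=1.087, ω₁=4.077, θ₂=-0.362, ω₂=-2.887, θ₃=-0.162, ω₃=-0.584
apply F[19]=+15.000 → step 20: x=-0.161, v=0.612, θ₁=1.170, ω₁=4.271, θ₂=-0.420, ω₂=-2.996, θ₃=-0.174, ω₃=-0.658
apply F[20]=+15.000 → step 21: x=-0.148, v=0.767, θ₁=1.258, ω₁=4.493, θ₂=-0.481, ω₂=-3.053, θ₃=-0.188, ω₃=-0.758
apply F[21]=+15.000 → step 22: x=-0.131, v=0.930, θ₁=1.350, ω₁=4.752, θ₂=-0.542, ω₂=-3.054, θ₃=-0.204, ω₃=-0.879
apply F[22]=+15.000 → step 23: x=-0.110, v=1.104, θ₁=1.448, ω₁=5.060, θ₂=-0.603, ω₂=-2.999, θ₃=-0.223, ω₃=-1.003
apply F[23]=+15.000 → step 24: x=-0.086, v=1.294, θ₁=1.553, ω₁=5.431, θ₂=-0.662, ω₂=-2.889, θ₃=-0.244, ω₃=-1.105
apply F[24]=+15.000 → step 25: x=-0.058, v=1.504, θ₁=1.666, ω₁=5.880, θ₂=-0.718, ω₂=-2.738, θ₃=-0.267, ω₃=-1.146
apply F[25]=+15.000 → step 26: x=-0.026, v=1.744, θ₁=1.789, ω₁=6.425, θ₂=-0.771, ω₂=-2.573, θ₃=-0.289, ω₃=-1.073
apply F[26]=+15.000 → step 27: x=0.012, v=2.024, θ₁=1.924, ω₁=7.080, θ₂=-0.821, ω₂=-2.447, θ₃=-0.309, ω₃=-0.810
apply F[27]=+15.000 → step 28: x=0.055, v=2.354, θ₁=2.073, ω₁=7.857, θ₂=-0.870, ω₂=-2.463, θ₃=-0.320, ω₃=-0.265
apply F[28]=+15.000 → step 29: x=0.106, v=2.740, θ₁=2.239, ω₁=8.741, θ₂=-0.922, ω₂=-2.781, θ₃=-0.317, ω₃=0.661
apply F[29]=+15.000 → step 30: x=0.165, v=3.173, θ₁=2.423, ω₁=9.680, θ₂=-0.985, ω₂=-3.604, θ₃=-0.291, ω₃=1.992
apply F[30]=+15.000 → step 31: x=0.233, v=3.615, θ₁=2.626, ω₁=10.588, θ₂=-1.070, ω₂=-5.059, θ₃=-0.236, ω₃=3.513
apply F[31]=+15.000 → step 32: x=0.310, v=4.010, θ₁=2.846, ω₁=11.406, θ₂=-1.191, ω₂=-7.100, θ₃=-0.153, ω₃=4.658
apply F[32]=+15.000 → step 33: x=0.393, v=4.299, θ₁=3.081, ω₁=12.142, θ₂=-1.358, ω₂=-9.676, θ₃=-0.057, ω₃=4.600
apply F[33]=+15.000 → step 34: x=0.481, v=4.426, θ₁=3.331, ω₁=12.861, θ₂=-1.583, ω₂=-13.036, θ₃=0.016, ω₃=2.233
apply F[34]=+15.000 → step 35: x=0.568, v=4.307, θ₁=3.596, ω₁=13.587, θ₂=-1.888, ω₂=-17.672, θ₃=0.004, ω₃=-4.337
apply F[35]=+15.000 → step 36: x=0.650, v=3.807, θ₁=3.870, ω₁=13.536, θ₂=-2.291, ω₂=-22.021, θ₃=-0.199, ω₃=-16.720
apply F[36]=+15.000 → step 37: x=0.720, v=3.227, θ₁=4.125, ω₁=11.891, θ₂=-2.717, ω₂=-19.080, θ₃=-0.653, ω₃=-27.358
Max |angle| over trajectory = 4.125 rad; bound = 4.220 → within bound.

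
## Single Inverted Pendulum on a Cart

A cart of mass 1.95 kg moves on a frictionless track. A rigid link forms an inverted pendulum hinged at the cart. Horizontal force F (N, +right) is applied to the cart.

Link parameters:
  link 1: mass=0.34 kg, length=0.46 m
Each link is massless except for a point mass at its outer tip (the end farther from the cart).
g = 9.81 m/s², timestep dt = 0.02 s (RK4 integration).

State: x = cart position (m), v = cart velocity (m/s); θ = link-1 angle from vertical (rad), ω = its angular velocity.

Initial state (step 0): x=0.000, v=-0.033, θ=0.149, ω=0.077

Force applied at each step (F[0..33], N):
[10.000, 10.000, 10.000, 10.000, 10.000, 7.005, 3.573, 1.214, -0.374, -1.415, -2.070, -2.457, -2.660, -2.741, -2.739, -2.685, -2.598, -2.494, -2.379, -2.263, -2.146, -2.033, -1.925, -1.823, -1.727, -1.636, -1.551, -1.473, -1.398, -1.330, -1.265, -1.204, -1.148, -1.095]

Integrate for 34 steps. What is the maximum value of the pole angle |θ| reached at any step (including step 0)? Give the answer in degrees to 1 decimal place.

Answer: 8.5°

Derivation:
apply F[0]=+10.000 → step 1: x=0.000, v=0.064, θ=0.149, ω=-0.068
apply F[1]=+10.000 → step 2: x=0.003, v=0.161, θ=0.146, ω=-0.215
apply F[2]=+10.000 → step 3: x=0.007, v=0.259, θ=0.140, ω=-0.363
apply F[3]=+10.000 → step 4: x=0.013, v=0.356, θ=0.132, ω=-0.515
apply F[4]=+10.000 → step 5: x=0.021, v=0.455, θ=0.120, ω=-0.673
apply F[5]=+7.005 → step 6: x=0.031, v=0.523, θ=0.105, ω=-0.772
apply F[6]=+3.573 → step 7: x=0.042, v=0.556, θ=0.090, ω=-0.803
apply F[7]=+1.214 → step 8: x=0.053, v=0.566, θ=0.074, ω=-0.789
apply F[8]=-0.374 → step 9: x=0.064, v=0.560, θ=0.058, ω=-0.748
apply F[9]=-1.415 → step 10: x=0.075, v=0.543, θ=0.044, ω=-0.691
apply F[10]=-2.070 → step 11: x=0.086, v=0.521, θ=0.031, ω=-0.626
apply F[11]=-2.457 → step 12: x=0.096, v=0.495, θ=0.019, ω=-0.559
apply F[12]=-2.660 → step 13: x=0.105, v=0.467, θ=0.008, ω=-0.493
apply F[13]=-2.741 → step 14: x=0.115, v=0.439, θ=-0.001, ω=-0.430
apply F[14]=-2.739 → step 15: x=0.123, v=0.411, θ=-0.009, ω=-0.371
apply F[15]=-2.685 → step 16: x=0.131, v=0.384, θ=-0.016, ω=-0.318
apply F[16]=-2.598 → step 17: x=0.138, v=0.358, θ=-0.022, ω=-0.269
apply F[17]=-2.494 → step 18: x=0.145, v=0.333, θ=-0.026, ω=-0.226
apply F[18]=-2.379 → step 19: x=0.152, v=0.310, θ=-0.031, ω=-0.187
apply F[19]=-2.263 → step 20: x=0.158, v=0.288, θ=-0.034, ω=-0.153
apply F[20]=-2.146 → step 21: x=0.163, v=0.267, θ=-0.037, ω=-0.123
apply F[21]=-2.033 → step 22: x=0.168, v=0.247, θ=-0.039, ω=-0.096
apply F[22]=-1.925 → step 23: x=0.173, v=0.229, θ=-0.041, ω=-0.073
apply F[23]=-1.823 → step 24: x=0.178, v=0.212, θ=-0.042, ω=-0.053
apply F[24]=-1.727 → step 25: x=0.182, v=0.195, θ=-0.043, ω=-0.036
apply F[25]=-1.636 → step 26: x=0.185, v=0.180, θ=-0.043, ω=-0.021
apply F[26]=-1.551 → step 27: x=0.189, v=0.166, θ=-0.044, ω=-0.008
apply F[27]=-1.473 → step 28: x=0.192, v=0.152, θ=-0.044, ω=0.003
apply F[28]=-1.398 → step 29: x=0.195, v=0.139, θ=-0.044, ω=0.012
apply F[29]=-1.330 → step 30: x=0.198, v=0.127, θ=-0.043, ω=0.020
apply F[30]=-1.265 → step 31: x=0.200, v=0.115, θ=-0.043, ω=0.026
apply F[31]=-1.204 → step 32: x=0.202, v=0.105, θ=-0.042, ω=0.032
apply F[32]=-1.148 → step 33: x=0.204, v=0.094, θ=-0.041, ω=0.037
apply F[33]=-1.095 → step 34: x=0.206, v=0.084, θ=-0.041, ω=0.040
Max |angle| over trajectory = 0.149 rad = 8.5°.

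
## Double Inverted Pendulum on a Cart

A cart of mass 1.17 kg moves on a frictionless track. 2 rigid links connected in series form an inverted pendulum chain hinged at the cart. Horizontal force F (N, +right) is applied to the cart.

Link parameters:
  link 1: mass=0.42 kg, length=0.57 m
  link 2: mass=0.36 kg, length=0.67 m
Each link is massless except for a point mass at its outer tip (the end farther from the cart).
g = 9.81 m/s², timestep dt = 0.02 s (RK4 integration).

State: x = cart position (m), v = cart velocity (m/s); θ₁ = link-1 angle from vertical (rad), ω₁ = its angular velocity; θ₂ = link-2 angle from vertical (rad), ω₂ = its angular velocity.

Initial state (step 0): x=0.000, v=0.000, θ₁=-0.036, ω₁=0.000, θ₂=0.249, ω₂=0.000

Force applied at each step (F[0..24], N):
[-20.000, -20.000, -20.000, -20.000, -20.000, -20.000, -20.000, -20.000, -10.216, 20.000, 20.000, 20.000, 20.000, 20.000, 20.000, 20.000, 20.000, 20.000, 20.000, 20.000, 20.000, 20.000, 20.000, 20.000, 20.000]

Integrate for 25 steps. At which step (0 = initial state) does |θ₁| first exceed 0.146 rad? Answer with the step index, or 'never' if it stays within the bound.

apply F[0]=-20.000 → step 1: x=-0.003, v=-0.337, θ₁=-0.031, ω₁=0.502, θ₂=0.251, ω₂=0.150
apply F[1]=-20.000 → step 2: x=-0.014, v=-0.676, θ₁=-0.016, ω₁=1.014, θ₂=0.255, ω₂=0.291
apply F[2]=-20.000 → step 3: x=-0.030, v=-1.018, θ₁=0.010, ω₁=1.549, θ₂=0.262, ω₂=0.412
apply F[3]=-20.000 → step 4: x=-0.054, v=-1.362, θ₁=0.046, ω₁=2.114, θ₂=0.271, ω₂=0.504
apply F[4]=-20.000 → step 5: x=-0.085, v=-1.708, θ₁=0.095, ω₁=2.714, θ₂=0.282, ω₂=0.561
apply F[5]=-20.000 → step 6: x=-0.123, v=-2.054, θ₁=0.155, ω₁=3.347, θ₂=0.293, ω₂=0.582
apply F[6]=-20.000 → step 7: x=-0.167, v=-2.392, θ₁=0.229, ω₁=3.999, θ₂=0.305, ω₂=0.575
apply F[7]=-20.000 → step 8: x=-0.218, v=-2.713, θ₁=0.315, ω₁=4.641, θ₂=0.316, ω₂=0.564
apply F[8]=-10.216 → step 9: x=-0.274, v=-2.856, θ₁=0.411, ω₁=4.988, θ₂=0.328, ω₂=0.580
apply F[9]=+20.000 → step 10: x=-0.328, v=-2.530, θ₁=0.507, ω₁=4.639, θ₂=0.339, ω₂=0.560
apply F[10]=+20.000 → step 11: x=-0.375, v=-2.221, θ₁=0.598, ω₁=4.386, θ₂=0.350, ω₂=0.507
apply F[11]=+20.000 → step 12: x=-0.417, v=-1.925, θ₁=0.683, ω₁=4.221, θ₂=0.359, ω₂=0.417
apply F[12]=+20.000 → step 13: x=-0.452, v=-1.638, θ₁=0.767, ω₁=4.134, θ₂=0.366, ω₂=0.294
apply F[13]=+20.000 → step 14: x=-0.482, v=-1.357, θ₁=0.849, ω₁=4.115, θ₂=0.371, ω₂=0.146
apply F[14]=+20.000 → step 15: x=-0.507, v=-1.077, θ₁=0.932, ω₁=4.152, θ₂=0.372, ω₂=-0.019
apply F[15]=+20.000 → step 16: x=-0.525, v=-0.797, θ₁=1.016, ω₁=4.238, θ₂=0.370, ω₂=-0.194
apply F[16]=+20.000 → step 17: x=-0.538, v=-0.512, θ₁=1.102, ω₁=4.365, θ₂=0.364, ω₂=-0.368
apply F[17]=+20.000 → step 18: x=-0.546, v=-0.221, θ₁=1.191, ω₁=4.530, θ₂=0.355, ω₂=-0.532
apply F[18]=+20.000 → step 19: x=-0.547, v=0.078, θ₁=1.283, ω₁=4.729, θ₂=0.343, ω₂=-0.676
apply F[19]=+20.000 → step 20: x=-0.543, v=0.388, θ₁=1.380, ω₁=4.963, θ₂=0.329, ω₂=-0.790
apply F[20]=+20.000 → step 21: x=-0.532, v=0.711, θ₁=1.482, ω₁=5.236, θ₂=0.312, ω₂=-0.862
apply F[21]=+20.000 → step 22: x=-0.514, v=1.049, θ₁=1.590, ω₁=5.554, θ₂=0.294, ω₂=-0.879
apply F[22]=+20.000 → step 23: x=-0.489, v=1.404, θ₁=1.704, ω₁=5.931, θ₂=0.277, ω₂=-0.824
apply F[23]=+20.000 → step 24: x=-0.458, v=1.781, θ₁=1.827, ω₁=6.385, θ₂=0.262, ω₂=-0.674
apply F[24]=+20.000 → step 25: x=-0.418, v=2.186, θ₁=1.960, ω₁=6.944, θ₂=0.251, ω₂=-0.400
|θ₁| = 0.155 > 0.146 first at step 6.

Answer: 6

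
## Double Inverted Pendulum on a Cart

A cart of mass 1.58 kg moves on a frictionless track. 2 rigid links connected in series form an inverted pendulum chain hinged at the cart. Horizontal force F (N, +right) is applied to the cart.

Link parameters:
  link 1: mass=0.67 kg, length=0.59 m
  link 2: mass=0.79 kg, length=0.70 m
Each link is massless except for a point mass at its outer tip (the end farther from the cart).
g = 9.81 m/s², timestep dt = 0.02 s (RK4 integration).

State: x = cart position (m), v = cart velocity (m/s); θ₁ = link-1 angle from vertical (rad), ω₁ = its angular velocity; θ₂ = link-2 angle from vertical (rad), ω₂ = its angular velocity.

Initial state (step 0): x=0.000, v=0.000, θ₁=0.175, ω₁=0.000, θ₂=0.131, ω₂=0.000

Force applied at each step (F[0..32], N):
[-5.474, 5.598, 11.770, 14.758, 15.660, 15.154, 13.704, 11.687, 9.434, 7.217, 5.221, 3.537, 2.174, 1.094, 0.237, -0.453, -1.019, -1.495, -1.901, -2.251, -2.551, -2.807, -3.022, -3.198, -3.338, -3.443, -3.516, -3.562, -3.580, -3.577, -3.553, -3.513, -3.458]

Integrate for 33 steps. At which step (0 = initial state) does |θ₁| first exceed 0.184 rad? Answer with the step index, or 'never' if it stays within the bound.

apply F[0]=-5.474 → step 1: x=-0.001, v=-0.098, θ₁=0.177, ω₁=0.237, θ₂=0.131, ω₂=-0.024
apply F[1]=+5.598 → step 2: x=-0.003, v=-0.060, θ₁=0.182, ω₁=0.252, θ₂=0.130, ω₂=-0.055
apply F[2]=+11.770 → step 3: x=-0.003, v=0.053, θ₁=0.186, ω₁=0.148, θ₂=0.129, ω₂=-0.091
apply F[3]=+14.758 → step 4: x=-0.000, v=0.202, θ₁=0.188, ω₁=-0.012, θ₂=0.126, ω₂=-0.132
apply F[4]=+15.660 → step 5: x=0.006, v=0.363, θ₁=0.186, ω₁=-0.190, θ₂=0.123, ω₂=-0.175
apply F[5]=+15.154 → step 6: x=0.014, v=0.518, θ₁=0.180, ω₁=-0.360, θ₂=0.119, ω₂=-0.217
apply F[6]=+13.704 → step 7: x=0.026, v=0.657, θ₁=0.171, ω₁=-0.509, θ₂=0.115, ω₂=-0.256
apply F[7]=+11.687 → step 8: x=0.040, v=0.773, θ₁=0.160, ω₁=-0.626, θ₂=0.109, ω₂=-0.291
apply F[8]=+9.434 → step 9: x=0.057, v=0.864, θ₁=0.147, ω₁=-0.708, θ₂=0.103, ω₂=-0.321
apply F[9]=+7.217 → step 10: x=0.075, v=0.930, θ₁=0.132, ω₁=-0.757, θ₂=0.096, ω₂=-0.345
apply F[10]=+5.221 → step 11: x=0.094, v=0.974, θ₁=0.117, ω₁=-0.778, θ₂=0.089, ω₂=-0.364
apply F[11]=+3.537 → step 12: x=0.113, v=1.000, θ₁=0.101, ω₁=-0.776, θ₂=0.082, ω₂=-0.378
apply F[12]=+2.174 → step 13: x=0.134, v=1.011, θ₁=0.086, ω₁=-0.758, θ₂=0.074, ω₂=-0.388
apply F[13]=+1.094 → step 14: x=0.154, v=1.011, θ₁=0.071, ω₁=-0.729, θ₂=0.066, ω₂=-0.392
apply F[14]=+0.237 → step 15: x=0.174, v=1.003, θ₁=0.057, ω₁=-0.694, θ₂=0.058, ω₂=-0.393
apply F[15]=-0.453 → step 16: x=0.194, v=0.989, θ₁=0.043, ω₁=-0.654, θ₂=0.051, ω₂=-0.391
apply F[16]=-1.019 → step 17: x=0.213, v=0.969, θ₁=0.031, ω₁=-0.613, θ₂=0.043, ω₂=-0.385
apply F[17]=-1.495 → step 18: x=0.233, v=0.946, θ₁=0.019, ω₁=-0.571, θ₂=0.035, ω₂=-0.377
apply F[18]=-1.901 → step 19: x=0.251, v=0.920, θ₁=0.008, ω₁=-0.528, θ₂=0.028, ω₂=-0.366
apply F[19]=-2.251 → step 20: x=0.269, v=0.891, θ₁=-0.002, ω₁=-0.486, θ₂=0.021, ω₂=-0.353
apply F[20]=-2.551 → step 21: x=0.287, v=0.859, θ₁=-0.011, ω₁=-0.445, θ₂=0.014, ω₂=-0.339
apply F[21]=-2.807 → step 22: x=0.304, v=0.827, θ₁=-0.020, ω₁=-0.405, θ₂=0.007, ω₂=-0.323
apply F[22]=-3.022 → step 23: x=0.320, v=0.793, θ₁=-0.028, ω₁=-0.366, θ₂=0.001, ω₂=-0.307
apply F[23]=-3.198 → step 24: x=0.335, v=0.758, θ₁=-0.035, ω₁=-0.328, θ₂=-0.005, ω₂=-0.289
apply F[24]=-3.338 → step 25: x=0.350, v=0.722, θ₁=-0.041, ω₁=-0.292, θ₂=-0.011, ω₂=-0.271
apply F[25]=-3.443 → step 26: x=0.364, v=0.687, θ₁=-0.046, ω₁=-0.258, θ₂=-0.016, ω₂=-0.253
apply F[26]=-3.516 → step 27: x=0.378, v=0.651, θ₁=-0.051, ω₁=-0.226, θ₂=-0.021, ω₂=-0.234
apply F[27]=-3.562 → step 28: x=0.390, v=0.616, θ₁=-0.055, ω₁=-0.195, θ₂=-0.026, ω₂=-0.216
apply F[28]=-3.580 → step 29: x=0.402, v=0.581, θ₁=-0.059, ω₁=-0.167, θ₂=-0.030, ω₂=-0.198
apply F[29]=-3.577 → step 30: x=0.414, v=0.546, θ₁=-0.062, ω₁=-0.140, θ₂=-0.033, ω₂=-0.180
apply F[30]=-3.553 → step 31: x=0.424, v=0.513, θ₁=-0.065, ω₁=-0.116, θ₂=-0.037, ω₂=-0.163
apply F[31]=-3.513 → step 32: x=0.434, v=0.481, θ₁=-0.067, ω₁=-0.093, θ₂=-0.040, ω₂=-0.146
apply F[32]=-3.458 → step 33: x=0.443, v=0.449, θ₁=-0.068, ω₁=-0.073, θ₂=-0.043, ω₂=-0.130
|θ₁| = 0.186 > 0.184 first at step 3.

Answer: 3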